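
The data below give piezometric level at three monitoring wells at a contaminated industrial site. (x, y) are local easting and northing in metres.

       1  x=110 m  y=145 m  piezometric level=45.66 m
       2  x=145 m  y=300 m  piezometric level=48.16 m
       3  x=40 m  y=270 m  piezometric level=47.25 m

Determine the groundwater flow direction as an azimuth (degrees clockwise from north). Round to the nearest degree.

Differences from 1: to 2 (Δx, Δy, Δh) = (35, 155, +2.50); to 3 = (-70, 125, +1.59).
Determinant of the coordinate differences = 35·125 − (-70)·155 = 15225.
∂h/∂x = [(+2.50)·125 − (+1.59)·155] / 15225 = +0.004338
∂h/∂y = [35·(+1.59) − (-70)·(+2.50)] / 15225 = +0.01515
Flow direction (−∇h) has components (-0.004338 E, -0.01515 N).
Azimuth = atan2(E, N) = atan2(-0.004338, -0.01515) = 196.0° ≈ 196°.

196°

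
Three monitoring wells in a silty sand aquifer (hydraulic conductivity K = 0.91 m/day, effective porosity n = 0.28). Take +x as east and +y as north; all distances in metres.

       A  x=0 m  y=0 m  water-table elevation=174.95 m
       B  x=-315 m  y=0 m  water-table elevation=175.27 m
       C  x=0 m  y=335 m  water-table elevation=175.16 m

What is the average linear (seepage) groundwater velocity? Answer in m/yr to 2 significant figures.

∂h/∂x = (175.27 − 174.95) / (-315 − 0) = -0.001016
∂h/∂y = (175.16 − 174.95) / (335 − 0) = +0.0006269
|∇h| = √(-0.001016² + 0.0006269²) = 0.001194
Seepage velocity v = K·i/n = 0.91 × 0.001194 / 0.28 = 0.00388 m/day = 1.417 m/yr.

1.4 m/yr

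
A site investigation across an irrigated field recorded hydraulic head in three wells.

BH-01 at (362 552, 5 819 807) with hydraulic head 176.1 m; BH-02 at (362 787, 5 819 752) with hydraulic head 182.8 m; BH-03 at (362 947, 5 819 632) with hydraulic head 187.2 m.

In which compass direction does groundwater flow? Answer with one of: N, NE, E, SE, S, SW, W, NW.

W

Differences from BH-01: to BH-02 (Δx, Δy, Δh) = (235, -55, +6.7); to BH-03 = (395, -175, +11.1).
Determinant of the coordinate differences = 235·(-175) − 395·(-55) = -19400.
∂h/∂x = [(+6.7)·(-175) − (+11.1)·(-55)] / -19400 = +0.02897
∂h/∂y = [235·(+11.1) − 395·(+6.7)] / -19400 = +0.001959
Flow = −∇h = (-0.02897 east, -0.001959 north), which points west.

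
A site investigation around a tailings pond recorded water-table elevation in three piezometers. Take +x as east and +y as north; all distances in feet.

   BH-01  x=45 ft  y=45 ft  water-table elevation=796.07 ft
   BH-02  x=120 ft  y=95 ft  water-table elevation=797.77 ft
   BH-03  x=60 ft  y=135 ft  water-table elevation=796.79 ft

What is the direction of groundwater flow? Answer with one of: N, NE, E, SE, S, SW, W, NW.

With h = a·x + b·y + c and BH-01 as origin, the differences give:
  75·a + 50·b = +1.70
  15·a + 90·b = +0.72
Eliminate b (×90 and ×50, subtract): 6000·a = 117.000 → a = ∂h/∂x = +0.01950
Back-substitute: b = ∂h/∂y = +0.004750.
Flow = −∇h = (-0.01950 east, -0.004750 north), which points west.

W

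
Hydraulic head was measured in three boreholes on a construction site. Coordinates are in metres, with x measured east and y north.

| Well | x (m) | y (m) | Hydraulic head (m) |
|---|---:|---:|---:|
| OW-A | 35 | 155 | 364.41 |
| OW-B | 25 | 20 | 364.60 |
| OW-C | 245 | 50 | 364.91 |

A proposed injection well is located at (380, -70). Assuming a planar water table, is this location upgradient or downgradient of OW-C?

Differences from OW-A: to OW-B (Δx, Δy, Δh) = (-10, -135, +0.19); to OW-C = (210, -105, +0.50).
Solve a·Δx + b·Δy = Δh: det = (-10)·(-105) − 210·(-135) = 29400.
∂h/∂x = [(+0.19)·(-105) − (+0.50)·(-135)] / 29400 = +0.001617
∂h/∂y = [(-10)·(+0.50) − 210·(+0.19)] / 29400 = -0.001527
Head at (380, -70) = 364.41 + (+0.001617)·(345) + (-0.001527)·(-225) = 365.31 m.
That is higher than the 364.91 m at OW-C, so the point is upgradient.

upgradient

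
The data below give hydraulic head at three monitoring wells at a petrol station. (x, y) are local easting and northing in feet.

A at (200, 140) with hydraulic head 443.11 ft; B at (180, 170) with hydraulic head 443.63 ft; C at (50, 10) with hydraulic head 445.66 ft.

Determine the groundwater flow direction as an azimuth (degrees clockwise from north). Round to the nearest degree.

101°

Three-point gradient (reference A): Δ to B = (-20, 30, +0.52), Δ to C = (-150, -130, +2.55).
∂h/∂x = -0.02030, ∂h/∂y = +0.003803 (det = 7100).
Flow direction (−∇h) has components (+0.02030 E, -0.003803 N).
Azimuth = atan2(E, N) = atan2(+0.02030, -0.003803) = 100.6° ≈ 101°.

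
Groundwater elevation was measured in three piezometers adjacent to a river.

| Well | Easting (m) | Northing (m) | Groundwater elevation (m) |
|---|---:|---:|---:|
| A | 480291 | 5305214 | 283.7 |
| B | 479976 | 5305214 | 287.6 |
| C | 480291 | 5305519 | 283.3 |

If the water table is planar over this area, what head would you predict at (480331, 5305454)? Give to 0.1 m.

∂h/∂x = (287.6 − 283.7) / (479976 − 480291) = -0.01238
∂h/∂y = (283.3 − 283.7) / (5305519 − 5305214) = -0.001311
h(480331, 5305454) = 283.7 + (-0.01238)·(40) + (-0.001311)·(240) = 283.7 -0.495 -0.315 = 282.890 m.

282.9 m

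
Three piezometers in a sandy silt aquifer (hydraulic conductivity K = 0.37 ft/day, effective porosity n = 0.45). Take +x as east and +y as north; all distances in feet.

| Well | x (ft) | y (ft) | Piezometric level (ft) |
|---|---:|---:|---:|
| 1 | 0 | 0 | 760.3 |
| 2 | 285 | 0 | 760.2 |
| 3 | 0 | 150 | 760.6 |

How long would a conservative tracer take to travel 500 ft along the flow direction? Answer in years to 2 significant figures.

∂h/∂x = (760.2 − 760.3) / (285 − 0) = -0.0003509
∂h/∂y = (760.6 − 760.3) / (150 − 0) = +0.002000
|∇h| = √(-0.0003509² + 0.002000²) = 0.002031
Seepage velocity v = K·i/n = 0.37 × 0.002031 / 0.45 = 0.00167 ft/day.
t = 500 / 0.00167 = 2.994e+05 days = 820 years.

820 years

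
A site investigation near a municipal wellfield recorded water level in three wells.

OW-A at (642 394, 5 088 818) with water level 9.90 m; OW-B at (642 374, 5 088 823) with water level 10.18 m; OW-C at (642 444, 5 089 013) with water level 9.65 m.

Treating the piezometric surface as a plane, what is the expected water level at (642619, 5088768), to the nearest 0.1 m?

With h = a·x + b·y + c and OW-A as origin, the differences give:
  (-20)·a + 5·b = +0.28
  50·a + 195·b = -0.25
Eliminate b (×195 and ×5, subtract): -4150·a = 55.850 → a = ∂h/∂x = -0.01346
Back-substitute: b = ∂h/∂y = +0.002169.
h(642619, 5088768) = 9.90 + (-0.01346)·(225) + (+0.002169)·(-50) = 9.90 -3.028 -0.108 = 6.764 m.

6.8 m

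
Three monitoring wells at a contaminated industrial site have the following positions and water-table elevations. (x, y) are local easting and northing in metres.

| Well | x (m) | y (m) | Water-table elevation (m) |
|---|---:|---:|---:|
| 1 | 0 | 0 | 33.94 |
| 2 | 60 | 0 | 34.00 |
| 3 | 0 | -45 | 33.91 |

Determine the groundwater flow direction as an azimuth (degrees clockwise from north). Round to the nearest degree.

∂h/∂x = (34.00 − 33.94) / (60 − 0) = +0.001000
∂h/∂y = (33.91 − 33.94) / (-45 − 0) = +0.0006667
Flow direction (−∇h) has components (-0.001000 E, -0.0006667 N).
Azimuth = atan2(E, N) = atan2(-0.001000, -0.0006667) = 236.3° ≈ 236°.

236°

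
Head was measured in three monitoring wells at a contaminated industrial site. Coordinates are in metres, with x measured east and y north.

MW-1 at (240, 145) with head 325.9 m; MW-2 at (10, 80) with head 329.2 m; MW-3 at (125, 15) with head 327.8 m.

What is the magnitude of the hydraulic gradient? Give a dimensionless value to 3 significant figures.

0.0139

Taking MW-1 as reference: MW-2−MW-1 = (-230, -65, +3.3); MW-3−MW-1 = (-115, -130, +1.9).
Determinant of the coordinate differences = (-230)·(-130) − (-115)·(-65) = 22425.
∂h/∂x = [(+3.3)·(-130) − (+1.9)·(-65)] / 22425 = -0.01362
∂h/∂y = [(-230)·(+1.9) − (-115)·(+3.3)] / 22425 = -0.002564
|∇h| = √(-0.01362² + -0.002564²) = 0.01386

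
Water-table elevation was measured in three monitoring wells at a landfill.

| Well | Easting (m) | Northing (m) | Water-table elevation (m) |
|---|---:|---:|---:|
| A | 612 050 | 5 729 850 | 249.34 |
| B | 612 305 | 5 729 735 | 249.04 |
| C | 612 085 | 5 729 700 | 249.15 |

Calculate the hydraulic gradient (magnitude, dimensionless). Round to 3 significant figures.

0.00130

Differences from A: to B (Δx, Δy, Δh) = (255, -115, -0.30); to C = (35, -150, -0.19).
Determinant of the coordinate differences = 255·(-150) − 35·(-115) = -34225.
∂h/∂x = [(-0.30)·(-150) − (-0.19)·(-115)] / -34225 = -0.0006764
∂h/∂y = [255·(-0.19) − 35·(-0.30)] / -34225 = +0.001109
|∇h| = √(-0.0006764² + 0.001109²) = 0.001299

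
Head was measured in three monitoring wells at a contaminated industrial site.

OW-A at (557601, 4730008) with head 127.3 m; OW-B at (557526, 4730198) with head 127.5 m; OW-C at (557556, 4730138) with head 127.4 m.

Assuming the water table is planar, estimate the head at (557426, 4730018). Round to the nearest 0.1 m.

128.3 m

Taking OW-A as reference: OW-B−OW-A = (-75, 190, +0.2); OW-C−OW-A = (-45, 130, +0.1).
Solve a·Δx + b·Δy = Δh: det = (-75)·130 − (-45)·190 = -1200.
∂h/∂x = [(+0.2)·130 − (+0.1)·190] / -1200 = -0.005833
∂h/∂y = [(-75)·(+0.1) − (-45)·(+0.2)] / -1200 = -0.001250
h(557426, 4730018) = 127.3 + (-0.005833)·(-175) + (-0.001250)·(10) = 127.3 +1.021 -0.012 = 128.308 m.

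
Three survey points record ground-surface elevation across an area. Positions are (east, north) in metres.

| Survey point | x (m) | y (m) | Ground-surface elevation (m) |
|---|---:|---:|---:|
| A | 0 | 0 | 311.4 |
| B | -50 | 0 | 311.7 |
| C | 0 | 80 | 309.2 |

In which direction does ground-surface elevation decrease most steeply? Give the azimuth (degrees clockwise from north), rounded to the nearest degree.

∂z/∂x = (311.7 − 311.4) / (-50 − 0) = -0.006000
∂z/∂y = (309.2 − 311.4) / (80 − 0) = -0.02750
Steepest decrease is along −∇f: components (+0.006000 E, +0.02750 N).
Azimuth = atan2(+0.006000, +0.02750) = 12.3° ≈ 012°.

012°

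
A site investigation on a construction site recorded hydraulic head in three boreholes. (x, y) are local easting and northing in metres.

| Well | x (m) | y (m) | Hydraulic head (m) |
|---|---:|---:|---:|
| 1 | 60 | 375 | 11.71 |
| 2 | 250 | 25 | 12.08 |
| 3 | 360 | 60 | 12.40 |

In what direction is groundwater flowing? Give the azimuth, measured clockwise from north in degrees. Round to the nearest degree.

261°

Differences from 1: to 2 (Δx, Δy, Δh) = (190, -350, +0.37); to 3 = (300, -315, +0.69).
Determinant of the coordinate differences = 190·(-315) − 300·(-350) = 45150.
∂h/∂x = [(+0.37)·(-315) − (+0.69)·(-350)] / 45150 = +0.002767
∂h/∂y = [190·(+0.69) − 300·(+0.37)] / 45150 = +0.0004452
Flow direction (−∇h) has components (-0.002767 E, -0.0004452 N).
Azimuth = atan2(E, N) = atan2(-0.002767, -0.0004452) = 260.9° ≈ 261°.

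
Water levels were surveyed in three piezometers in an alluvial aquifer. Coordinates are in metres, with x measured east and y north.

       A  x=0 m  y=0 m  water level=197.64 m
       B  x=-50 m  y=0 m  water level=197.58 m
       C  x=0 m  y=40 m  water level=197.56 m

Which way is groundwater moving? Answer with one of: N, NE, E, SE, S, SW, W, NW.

NW

∂h/∂x = (197.58 − 197.64) / (-50 − 0) = +0.001200
∂h/∂y = (197.56 − 197.64) / (40 − 0) = -0.002000
Flow = −∇h = (-0.001200 east, +0.002000 north), which points northwest.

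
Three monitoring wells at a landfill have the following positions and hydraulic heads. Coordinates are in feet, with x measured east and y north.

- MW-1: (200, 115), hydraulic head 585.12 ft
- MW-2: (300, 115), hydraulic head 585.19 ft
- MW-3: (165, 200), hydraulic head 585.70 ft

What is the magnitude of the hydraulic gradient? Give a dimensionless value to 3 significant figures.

0.00715

Taking MW-1 as reference: MW-2−MW-1 = (100, 0, +0.07); MW-3−MW-1 = (-35, 85, +0.58).
Solve a·Δx + b·Δy = Δh: det = 100·85 − (-35)·0 = 8500.
∂h/∂x = [(+0.07)·85 − (+0.58)·0] / 8500 = +0.0007000
∂h/∂y = [100·(+0.58) − (-35)·(+0.07)] / 8500 = +0.007112
|∇h| = √(0.0007000² + 0.007112²) = 0.007146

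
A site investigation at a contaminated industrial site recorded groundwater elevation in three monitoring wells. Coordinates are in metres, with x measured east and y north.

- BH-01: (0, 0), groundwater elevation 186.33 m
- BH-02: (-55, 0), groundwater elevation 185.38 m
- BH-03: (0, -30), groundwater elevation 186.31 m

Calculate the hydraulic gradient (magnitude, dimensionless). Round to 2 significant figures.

∂h/∂x = (185.38 − 186.33) / (-55 − 0) = +0.01727
∂h/∂y = (186.31 − 186.33) / (-30 − 0) = +0.0006667
|∇h| = √(0.01727² + 0.0006667²) = 0.01728

0.017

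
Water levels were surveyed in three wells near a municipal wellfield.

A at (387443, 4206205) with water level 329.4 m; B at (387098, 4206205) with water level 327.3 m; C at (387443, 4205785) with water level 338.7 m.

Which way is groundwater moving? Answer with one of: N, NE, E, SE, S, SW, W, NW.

∂h/∂x = (327.3 − 329.4) / (387098 − 387443) = +0.006087
∂h/∂y = (338.7 − 329.4) / (4205785 − 4206205) = -0.02214
Flow = −∇h = (-0.006087 east, +0.02214 north), which points north.

N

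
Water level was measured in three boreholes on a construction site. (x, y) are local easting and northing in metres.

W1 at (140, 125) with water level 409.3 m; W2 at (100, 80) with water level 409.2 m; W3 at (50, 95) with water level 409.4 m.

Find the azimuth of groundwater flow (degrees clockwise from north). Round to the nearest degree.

With h = a·x + b·y + c and W1 as origin, the differences give:
  (-40)·a + (-45)·b = -0.1
  (-90)·a + (-30)·b = +0.1
Eliminate b (×(-30) and ×(-45), subtract): -2850·a = 7.50 → a = ∂h/∂x = -0.002632
Back-substitute: b = ∂h/∂y = +0.004561.
Flow direction (−∇h) has components (+0.002632 E, -0.004561 N).
Azimuth = atan2(E, N) = atan2(+0.002632, -0.004561) = 150.0° ≈ 150°.

150°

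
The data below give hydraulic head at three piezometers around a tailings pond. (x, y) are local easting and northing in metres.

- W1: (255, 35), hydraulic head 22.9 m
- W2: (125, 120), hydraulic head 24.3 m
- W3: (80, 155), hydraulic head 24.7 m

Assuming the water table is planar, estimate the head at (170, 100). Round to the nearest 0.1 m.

Taking W1 as reference: W2−W1 = (-130, 85, +1.4); W3−W1 = (-175, 120, +1.8).
Determinant of the coordinate differences = (-130)·120 − (-175)·85 = -725.
∂h/∂x = [(+1.4)·120 − (+1.8)·85] / -725 = -0.02069
∂h/∂y = [(-130)·(+1.8) − (-175)·(+1.4)] / -725 = -0.01517
h(170, 100) = 22.9 + (-0.02069)·(-85) + (-0.01517)·(65) = 22.9 +1.759 -0.986 = 23.672 m.

23.7 m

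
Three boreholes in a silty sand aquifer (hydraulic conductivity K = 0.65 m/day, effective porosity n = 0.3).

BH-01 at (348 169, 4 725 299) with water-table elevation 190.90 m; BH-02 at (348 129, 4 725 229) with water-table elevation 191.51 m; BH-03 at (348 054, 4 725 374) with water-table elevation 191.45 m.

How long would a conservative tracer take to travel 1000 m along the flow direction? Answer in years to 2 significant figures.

140 years

Taking BH-01 as reference: BH-02−BH-01 = (-40, -70, +0.61); BH-03−BH-01 = (-115, 75, +0.55).
Solve a·Δx + b·Δy = Δh: det = (-40)·75 − (-115)·(-70) = -11050.
∂h/∂x = [(+0.61)·75 − (+0.55)·(-70)] / -11050 = -0.007624
∂h/∂y = [(-40)·(+0.55) − (-115)·(+0.61)] / -11050 = -0.004357
|∇h| = √(-0.007624² + -0.004357²) = 0.008781
Seepage velocity v = K·i/n = 0.65 × 0.008781 / 0.3 = 0.01903 m/day.
t = 1000 / 0.01903 = 5.255e+04 days = 144 years.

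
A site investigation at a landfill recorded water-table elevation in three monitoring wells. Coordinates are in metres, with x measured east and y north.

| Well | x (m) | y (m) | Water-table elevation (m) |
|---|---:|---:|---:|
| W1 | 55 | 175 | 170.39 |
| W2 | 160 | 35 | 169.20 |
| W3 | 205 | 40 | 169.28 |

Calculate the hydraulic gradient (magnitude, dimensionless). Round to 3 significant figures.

Taking W1 as reference: W2−W1 = (105, -140, -1.19); W3−W1 = (150, -135, -1.11).
Determinant of the coordinate differences = 105·(-135) − 150·(-140) = 6825.
∂h/∂x = [(-1.19)·(-135) − (-1.11)·(-140)] / 6825 = +0.0007692
∂h/∂y = [105·(-1.11) − 150·(-1.19)] / 6825 = +0.009077
|∇h| = √(0.0007692² + 0.009077²) = 0.00911

0.00911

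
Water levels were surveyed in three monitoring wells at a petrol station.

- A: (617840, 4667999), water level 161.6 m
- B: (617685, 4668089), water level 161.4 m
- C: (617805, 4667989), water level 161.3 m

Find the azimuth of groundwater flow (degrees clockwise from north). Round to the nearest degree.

Differences from A: to B (Δx, Δy, Δh) = (-155, 90, -0.2); to C = (-35, -10, -0.3).
Solve a·Δx + b·Δy = Δh: det = (-155)·(-10) − (-35)·90 = 4700.
∂h/∂x = [(-0.2)·(-10) − (-0.3)·90] / 4700 = +0.006170
∂h/∂y = [(-155)·(-0.3) − (-35)·(-0.2)] / 4700 = +0.008404
Flow direction (−∇h) has components (-0.006170 E, -0.008404 N).
Azimuth = atan2(E, N) = atan2(-0.006170, -0.008404) = 216.3° ≈ 216°.

216°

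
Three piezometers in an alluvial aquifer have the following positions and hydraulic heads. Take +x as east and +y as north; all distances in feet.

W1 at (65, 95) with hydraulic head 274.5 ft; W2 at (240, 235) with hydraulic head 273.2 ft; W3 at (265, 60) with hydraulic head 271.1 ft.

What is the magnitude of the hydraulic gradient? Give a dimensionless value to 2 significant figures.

Taking W1 as reference: W2−W1 = (175, 140, -1.3); W3−W1 = (200, -35, -3.4).
Solve a·Δx + b·Δy = Δh: det = 175·(-35) − 200·140 = -34125.
∂h/∂x = [(-1.3)·(-35) − (-3.4)·140] / -34125 = -0.01528
∂h/∂y = [175·(-3.4) − 200·(-1.3)] / -34125 = +0.009817
|∇h| = √(-0.01528² + 0.009817²) = 0.01816

0.018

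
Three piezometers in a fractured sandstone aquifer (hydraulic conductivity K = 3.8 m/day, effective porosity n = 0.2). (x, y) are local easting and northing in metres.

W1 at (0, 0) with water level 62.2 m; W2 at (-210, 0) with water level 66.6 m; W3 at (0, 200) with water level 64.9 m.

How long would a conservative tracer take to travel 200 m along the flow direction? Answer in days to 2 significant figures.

∂h/∂x = (66.6 − 62.2) / (-210 − 0) = -0.02095
∂h/∂y = (64.9 − 62.2) / (200 − 0) = +0.01350
|∇h| = √(-0.02095² + 0.01350²) = 0.02492
Seepage velocity v = K·i/n = 3.8 × 0.02492 / 0.2 = 0.4735 m/day.
t = 200 / 0.4735 = 422.4 days.

420 days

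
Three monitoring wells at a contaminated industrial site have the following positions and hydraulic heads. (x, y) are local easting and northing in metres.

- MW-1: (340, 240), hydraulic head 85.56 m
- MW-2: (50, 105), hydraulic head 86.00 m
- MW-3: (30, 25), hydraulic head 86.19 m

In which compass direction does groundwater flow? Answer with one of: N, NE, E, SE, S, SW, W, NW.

Taking MW-1 as reference: MW-2−MW-1 = (-290, -135, +0.44); MW-3−MW-1 = (-310, -215, +0.63).
Determinant of the coordinate differences = (-290)·(-215) − (-310)·(-135) = 20500.
∂h/∂x = [(+0.44)·(-215) − (+0.63)·(-135)] / 20500 = -0.0004659
∂h/∂y = [(-290)·(+0.63) − (-310)·(+0.44)] / 20500 = -0.002259
Flow = −∇h = (+0.0004659 east, +0.002259 north), which points north.

N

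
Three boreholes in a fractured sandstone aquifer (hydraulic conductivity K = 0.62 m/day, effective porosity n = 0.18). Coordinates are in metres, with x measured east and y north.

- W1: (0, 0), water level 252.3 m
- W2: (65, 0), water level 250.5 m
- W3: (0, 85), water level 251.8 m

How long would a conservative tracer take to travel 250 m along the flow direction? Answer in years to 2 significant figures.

7.0 years

∂h/∂x = (250.5 − 252.3) / (65 − 0) = -0.02769
∂h/∂y = (251.8 − 252.3) / (85 − 0) = -0.005882
|∇h| = √(-0.02769² + -0.005882²) = 0.02831
Seepage velocity v = K·i/n = 0.62 × 0.02831 / 0.18 = 0.09751 m/day.
t = 250 / 0.09751 = 2564 days = 7.02 years.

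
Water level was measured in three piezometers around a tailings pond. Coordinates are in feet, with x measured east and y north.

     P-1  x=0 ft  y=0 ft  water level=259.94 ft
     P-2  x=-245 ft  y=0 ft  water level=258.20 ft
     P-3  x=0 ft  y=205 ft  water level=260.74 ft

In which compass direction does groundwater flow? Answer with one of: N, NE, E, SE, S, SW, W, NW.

SW

∂h/∂x = (258.20 − 259.94) / (-245 − 0) = +0.007102
∂h/∂y = (260.74 − 259.94) / (205 − 0) = +0.003902
Flow = −∇h = (-0.007102 east, -0.003902 north), which points southwest.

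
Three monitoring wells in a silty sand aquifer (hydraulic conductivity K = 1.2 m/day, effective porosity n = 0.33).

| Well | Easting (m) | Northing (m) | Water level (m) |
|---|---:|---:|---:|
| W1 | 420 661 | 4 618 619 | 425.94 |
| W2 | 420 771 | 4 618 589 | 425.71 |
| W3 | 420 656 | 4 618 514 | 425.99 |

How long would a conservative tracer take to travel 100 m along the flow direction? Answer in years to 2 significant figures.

34 years

Taking W1 as reference: W2−W1 = (110, -30, -0.23); W3−W1 = (-5, -105, +0.05).
Solve a·Δx + b·Δy = Δh: det = 110·(-105) − (-5)·(-30) = -11700.
∂h/∂x = [(-0.23)·(-105) − (+0.05)·(-30)] / -11700 = -0.002192
∂h/∂y = [110·(+0.05) − (-5)·(-0.23)] / -11700 = -0.0003718
|∇h| = √(-0.002192² + -0.0003718²) = 0.002223
Seepage velocity v = K·i/n = 1.2 × 0.002223 / 0.33 = 0.008084 m/day.
t = 100 / 0.008084 = 1.237e+04 days = 33.9 years.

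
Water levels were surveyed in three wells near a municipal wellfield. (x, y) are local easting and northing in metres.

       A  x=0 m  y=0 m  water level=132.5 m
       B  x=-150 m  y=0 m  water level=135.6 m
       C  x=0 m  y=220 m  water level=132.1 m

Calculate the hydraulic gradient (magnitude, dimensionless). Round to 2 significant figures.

∂h/∂x = (135.6 − 132.5) / (-150 − 0) = -0.02067
∂h/∂y = (132.1 − 132.5) / (220 − 0) = -0.001818
|∇h| = √(-0.02067² + -0.001818²) = 0.02075

0.021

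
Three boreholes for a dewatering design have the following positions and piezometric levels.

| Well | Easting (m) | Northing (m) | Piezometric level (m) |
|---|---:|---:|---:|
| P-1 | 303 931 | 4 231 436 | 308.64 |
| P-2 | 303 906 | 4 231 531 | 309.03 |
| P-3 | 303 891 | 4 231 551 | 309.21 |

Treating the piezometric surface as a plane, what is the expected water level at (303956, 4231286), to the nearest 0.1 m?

Differences from P-1: to P-2 (Δx, Δy, Δh) = (-25, 95, +0.39); to P-3 = (-40, 115, +0.57).
Solve a·Δx + b·Δy = Δh: det = (-25)·115 − (-40)·95 = 925.
∂h/∂x = [(+0.39)·115 − (+0.57)·95] / 925 = -0.01005
∂h/∂y = [(-25)·(+0.57) − (-40)·(+0.39)] / 925 = +0.001459
h(303956, 4231286) = 308.64 + (-0.01005)·(25) + (+0.001459)·(-150) = 308.64 -0.251 -0.219 = 308.170 m.

308.2 m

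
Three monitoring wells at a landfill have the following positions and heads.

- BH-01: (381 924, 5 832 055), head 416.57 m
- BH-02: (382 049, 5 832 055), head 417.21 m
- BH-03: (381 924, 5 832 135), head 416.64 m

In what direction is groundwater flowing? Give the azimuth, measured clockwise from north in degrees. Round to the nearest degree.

260°

∂h/∂x = (417.21 − 416.57) / (382049 − 381924) = +0.005120
∂h/∂y = (416.64 − 416.57) / (5832135 − 5832055) = +0.0008750
Flow direction (−∇h) has components (-0.005120 E, -0.0008750 N).
Azimuth = atan2(E, N) = atan2(-0.005120, -0.0008750) = 260.3° ≈ 260°.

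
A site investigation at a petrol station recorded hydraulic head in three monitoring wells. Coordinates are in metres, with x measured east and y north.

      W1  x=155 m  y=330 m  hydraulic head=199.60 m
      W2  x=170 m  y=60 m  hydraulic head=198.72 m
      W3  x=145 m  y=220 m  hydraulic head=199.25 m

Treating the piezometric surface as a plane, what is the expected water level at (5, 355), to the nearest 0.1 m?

199.8 m

With h = a·x + b·y + c and W1 as origin, the differences give:
  15·a + (-270)·b = -0.88
  (-10)·a + (-110)·b = -0.35
Eliminate b (×(-110) and ×(-270), subtract): -4350·a = 2.300 → a = ∂h/∂x = -0.0005287
Back-substitute: b = ∂h/∂y = +0.003230.
h(5, 355) = 199.60 + (-0.0005287)·(-150) + (+0.003230)·(25) = 199.60 +0.079 +0.081 = 199.760 m.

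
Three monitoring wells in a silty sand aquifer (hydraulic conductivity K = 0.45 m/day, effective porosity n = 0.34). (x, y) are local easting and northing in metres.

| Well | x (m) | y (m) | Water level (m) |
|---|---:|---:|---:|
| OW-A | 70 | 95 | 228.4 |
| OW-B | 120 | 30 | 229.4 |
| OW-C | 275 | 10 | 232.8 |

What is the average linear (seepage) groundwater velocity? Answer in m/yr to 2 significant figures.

Taking OW-A as reference: OW-B−OW-A = (50, -65, +1.0); OW-C−OW-A = (205, -85, +4.4).
Determinant of the coordinate differences = 50·(-85) − 205·(-65) = 9075.
∂h/∂x = [(+1.0)·(-85) − (+4.4)·(-65)] / 9075 = +0.02215
∂h/∂y = [50·(+4.4) − 205·(+1.0)] / 9075 = +0.001653
|∇h| = √(0.02215² + 0.001653²) = 0.02221
Seepage velocity v = K·i/n = 0.45 × 0.02221 / 0.34 = 0.0294 m/day = 10.74 m/yr.

11 m/yr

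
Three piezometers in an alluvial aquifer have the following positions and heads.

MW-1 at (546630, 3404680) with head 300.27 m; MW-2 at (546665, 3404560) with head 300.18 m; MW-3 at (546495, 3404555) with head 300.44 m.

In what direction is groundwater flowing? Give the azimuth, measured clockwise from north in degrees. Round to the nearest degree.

101°

With h = a·x + b·y + c and MW-1 as origin, the differences give:
  35·a + (-120)·b = -0.09
  (-135)·a + (-125)·b = +0.17
Eliminate b (×(-125) and ×(-120), subtract): -20575·a = 31.650 → a = ∂h/∂x = -0.001538
Back-substitute: b = ∂h/∂y = +0.0003013.
Flow direction (−∇h) has components (+0.001538 E, -0.0003013 N).
Azimuth = atan2(E, N) = atan2(+0.001538, -0.0003013) = 101.1° ≈ 101°.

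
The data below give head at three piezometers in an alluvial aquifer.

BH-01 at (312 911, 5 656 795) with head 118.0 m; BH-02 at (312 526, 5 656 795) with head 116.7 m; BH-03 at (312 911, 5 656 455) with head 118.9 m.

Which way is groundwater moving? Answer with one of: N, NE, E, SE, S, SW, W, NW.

∂h/∂x = (116.7 − 118.0) / (312526 − 312911) = +0.003377
∂h/∂y = (118.9 − 118.0) / (5656455 − 5656795) = -0.002647
Flow = −∇h = (-0.003377 east, +0.002647 north), which points northwest.

NW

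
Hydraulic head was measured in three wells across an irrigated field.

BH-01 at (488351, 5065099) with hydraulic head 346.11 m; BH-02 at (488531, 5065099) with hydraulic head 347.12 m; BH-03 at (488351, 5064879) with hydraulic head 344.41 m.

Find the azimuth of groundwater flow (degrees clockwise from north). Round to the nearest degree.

∂h/∂x = (347.12 − 346.11) / (488531 − 488351) = +0.005611
∂h/∂y = (344.41 − 346.11) / (5064879 − 5065099) = +0.007727
Flow direction (−∇h) has components (-0.005611 E, -0.007727 N).
Azimuth = atan2(E, N) = atan2(-0.005611, -0.007727) = 216.0° ≈ 216°.

216°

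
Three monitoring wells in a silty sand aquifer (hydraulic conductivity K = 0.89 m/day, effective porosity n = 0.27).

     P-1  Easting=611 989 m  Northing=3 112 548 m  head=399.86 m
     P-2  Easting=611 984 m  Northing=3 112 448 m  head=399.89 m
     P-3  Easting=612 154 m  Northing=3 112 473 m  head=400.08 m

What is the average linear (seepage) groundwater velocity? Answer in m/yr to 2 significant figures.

1.5 m/yr

Three-point gradient (reference P-1): Δ to P-2 = (-5, -100, +0.03), Δ to P-3 = (165, -75, +0.22).
∂h/∂x = +0.001170, ∂h/∂y = -0.0003585 (det = 16875).
|∇h| = √(0.001170² + -0.0003585²) = 0.001224
Seepage velocity v = K·i/n = 0.89 × 0.001224 / 0.27 = 0.004035 m/day = 1.474 m/yr.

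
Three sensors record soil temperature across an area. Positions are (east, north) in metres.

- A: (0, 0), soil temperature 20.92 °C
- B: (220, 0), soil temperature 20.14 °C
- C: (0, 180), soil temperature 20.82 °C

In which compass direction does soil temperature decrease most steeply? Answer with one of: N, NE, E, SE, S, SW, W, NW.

E

∂T/∂x = (20.14 − 20.92) / (220 − 0) = -0.003545
∂T/∂y = (20.82 − 20.92) / (180 − 0) = -0.0005556
Steepest decrease is along −∇f = (+0.003545 E, +0.0005556 N) → east.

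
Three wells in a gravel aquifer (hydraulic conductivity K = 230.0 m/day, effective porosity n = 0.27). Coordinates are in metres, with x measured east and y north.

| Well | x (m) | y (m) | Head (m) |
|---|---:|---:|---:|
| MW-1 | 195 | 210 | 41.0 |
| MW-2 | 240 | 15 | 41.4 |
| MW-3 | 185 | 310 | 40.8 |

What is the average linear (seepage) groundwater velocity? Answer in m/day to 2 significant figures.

1.7 m/day

Differences from MW-1: to MW-2 (Δx, Δy, Δh) = (45, -195, +0.4); to MW-3 = (-10, 100, -0.2).
Determinant of the coordinate differences = 45·100 − (-10)·(-195) = 2550.
∂h/∂x = [(+0.4)·100 − (-0.2)·(-195)] / 2550 = +0.0003922
∂h/∂y = [45·(-0.2) − (-10)·(+0.4)] / 2550 = -0.001961
|∇h| = √(0.0003922² + -0.001961²) = 0.002
Seepage velocity v = K·i/n = 230.0 × 0.002 / 0.27 = 1.704 m/day.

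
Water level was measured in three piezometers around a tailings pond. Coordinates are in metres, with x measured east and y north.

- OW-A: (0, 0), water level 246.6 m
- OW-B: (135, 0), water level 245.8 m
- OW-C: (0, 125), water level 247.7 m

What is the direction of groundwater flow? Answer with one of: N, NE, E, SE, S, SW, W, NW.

∂h/∂x = (245.8 − 246.6) / (135 − 0) = -0.005926
∂h/∂y = (247.7 − 246.6) / (125 − 0) = +0.008800
Flow = −∇h = (+0.005926 east, -0.008800 north), which points southeast.

SE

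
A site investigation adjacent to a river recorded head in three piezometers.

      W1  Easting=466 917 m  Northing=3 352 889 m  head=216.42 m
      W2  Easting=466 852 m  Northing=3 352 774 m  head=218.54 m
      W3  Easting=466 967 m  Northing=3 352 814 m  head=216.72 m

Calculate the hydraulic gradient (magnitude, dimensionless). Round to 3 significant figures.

0.0166

Taking W1 as reference: W2−W1 = (-65, -115, +2.12); W3−W1 = (50, -75, +0.30).
Determinant of the coordinate differences = (-65)·(-75) − 50·(-115) = 10625.
∂h/∂x = [(+2.12)·(-75) − (+0.30)·(-115)] / 10625 = -0.01172
∂h/∂y = [(-65)·(+0.30) − 50·(+2.12)] / 10625 = -0.01181
|∇h| = √(-0.01172² + -0.01181²) = 0.01664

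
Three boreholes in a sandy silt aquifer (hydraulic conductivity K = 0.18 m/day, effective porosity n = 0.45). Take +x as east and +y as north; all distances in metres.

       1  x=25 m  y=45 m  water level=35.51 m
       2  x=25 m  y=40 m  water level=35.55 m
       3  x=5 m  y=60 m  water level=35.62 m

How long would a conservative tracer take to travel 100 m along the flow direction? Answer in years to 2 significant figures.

Taking 1 as reference: 2−1 = (0, -5, +0.04); 3−1 = (-20, 15, +0.11).
Determinant of the coordinate differences = 0·15 − (-20)·(-5) = -100.
∂h/∂x = [(+0.04)·15 − (+0.11)·(-5)] / -100 = -0.01150
∂h/∂y = [0·(+0.11) − (-20)·(+0.04)] / -100 = -0.008000
|∇h| = √(-0.01150² + -0.008000²) = 0.01401
Seepage velocity v = K·i/n = 0.18 × 0.01401 / 0.45 = 0.005604 m/day.
t = 100 / 0.005604 = 1.784e+04 days = 48.8 years.

49 years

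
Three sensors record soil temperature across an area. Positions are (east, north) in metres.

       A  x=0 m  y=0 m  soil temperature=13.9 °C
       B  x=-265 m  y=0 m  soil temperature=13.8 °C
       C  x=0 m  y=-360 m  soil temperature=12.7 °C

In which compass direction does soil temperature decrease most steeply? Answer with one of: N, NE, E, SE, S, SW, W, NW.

∂T/∂x = (13.8 − 13.9) / (-265 − 0) = +0.0003774
∂T/∂y = (12.7 − 13.9) / (-360 − 0) = +0.003333
Steepest decrease is along −∇f = (-0.0003774 E, -0.003333 N) → south.

S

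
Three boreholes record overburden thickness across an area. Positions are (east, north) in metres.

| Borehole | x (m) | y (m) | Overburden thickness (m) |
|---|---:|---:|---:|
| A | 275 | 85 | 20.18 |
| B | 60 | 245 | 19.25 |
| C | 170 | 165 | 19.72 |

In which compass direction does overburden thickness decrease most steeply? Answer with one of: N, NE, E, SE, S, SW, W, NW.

NW

Three-point gradient (reference A): Δ to B = (-215, 160, -0.93), Δ to C = (-105, 80, -0.46).
∂d/∂x = +0.002000, ∂d/∂y = -0.003125 (det = -400).
Steepest decrease is along −∇f = (-0.002000 E, +0.003125 N) → northwest.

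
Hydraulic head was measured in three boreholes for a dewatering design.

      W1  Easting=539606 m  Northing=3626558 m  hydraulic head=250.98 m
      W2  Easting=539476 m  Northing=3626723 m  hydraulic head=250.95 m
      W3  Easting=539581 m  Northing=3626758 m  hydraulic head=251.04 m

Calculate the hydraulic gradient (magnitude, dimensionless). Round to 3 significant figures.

Taking W1 as reference: W2−W1 = (-130, 165, -0.03); W3−W1 = (-25, 200, +0.06).
Solve a·Δx + b·Δy = Δh: det = (-130)·200 − (-25)·165 = -21875.
∂h/∂x = [(-0.03)·200 − (+0.06)·165] / -21875 = +0.0007269
∂h/∂y = [(-130)·(+0.06) − (-25)·(-0.03)] / -21875 = +0.0003909
|∇h| = √(0.0007269² + 0.0003909²) = 0.0008253

0.000825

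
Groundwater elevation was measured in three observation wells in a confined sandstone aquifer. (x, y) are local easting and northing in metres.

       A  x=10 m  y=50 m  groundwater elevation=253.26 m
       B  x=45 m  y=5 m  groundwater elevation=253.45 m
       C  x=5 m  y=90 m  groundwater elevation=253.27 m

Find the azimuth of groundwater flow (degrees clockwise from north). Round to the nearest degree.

261°

Three-point gradient (reference A): Δ to B = (35, -45, +0.19), Δ to C = (-5, 40, +0.01).
∂h/∂x = +0.006851, ∂h/∂y = +0.001106 (det = 1175).
Flow direction (−∇h) has components (-0.006851 E, -0.001106 N).
Azimuth = atan2(E, N) = atan2(-0.006851, -0.001106) = 260.8° ≈ 261°.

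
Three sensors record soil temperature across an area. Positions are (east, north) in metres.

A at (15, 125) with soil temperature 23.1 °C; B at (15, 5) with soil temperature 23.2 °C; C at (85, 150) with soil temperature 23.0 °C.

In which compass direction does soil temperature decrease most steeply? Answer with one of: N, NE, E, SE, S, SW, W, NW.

With T = a·x + b·y + c and A as origin, the differences give:
  0·a + (-120)·b = +0.1
  70·a + 25·b = -0.1
Eliminate b (×25 and ×(-120), subtract): 8400·a = -9.50 → a = ∂T/∂x = -0.001131
Back-substitute: b = ∂T/∂y = -0.0008333.
Steepest decrease is along −∇f = (+0.001131 E, +0.0008333 N) → northeast.

NE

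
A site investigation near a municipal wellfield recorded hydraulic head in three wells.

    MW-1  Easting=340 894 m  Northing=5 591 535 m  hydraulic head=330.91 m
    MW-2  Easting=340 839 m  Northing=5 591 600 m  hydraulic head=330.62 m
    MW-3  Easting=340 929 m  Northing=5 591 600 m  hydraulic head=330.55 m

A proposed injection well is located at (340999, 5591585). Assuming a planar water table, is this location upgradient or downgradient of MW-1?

downgradient

Taking MW-1 as reference: MW-2−MW-1 = (-55, 65, -0.29); MW-3−MW-1 = (35, 65, -0.36).
Solve a·Δx + b·Δy = Δh: det = (-55)·65 − 35·65 = -5850.
∂h/∂x = [(-0.29)·65 − (-0.36)·65] / -5850 = -0.0007778
∂h/∂y = [(-55)·(-0.36) − 35·(-0.29)] / -5850 = -0.005120
Head at (340999, 5591585) = 330.91 + (-0.0007778)·(105) + (-0.005120)·(50) = 330.57 m.
That is lower than the 330.91 m at MW-1, so the point is downgradient.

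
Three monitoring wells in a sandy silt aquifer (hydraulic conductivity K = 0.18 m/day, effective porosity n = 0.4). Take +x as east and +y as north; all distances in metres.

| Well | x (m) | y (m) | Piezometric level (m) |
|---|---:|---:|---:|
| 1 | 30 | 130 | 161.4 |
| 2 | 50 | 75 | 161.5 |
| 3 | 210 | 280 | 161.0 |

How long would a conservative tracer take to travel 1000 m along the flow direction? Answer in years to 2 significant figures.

Differences from 1: to 2 (Δx, Δy, Δh) = (20, -55, +0.1); to 3 = (180, 150, -0.4).
Solve a·Δx + b·Δy = Δh: det = 20·150 − 180·(-55) = 12900.
∂h/∂x = [(+0.1)·150 − (-0.4)·(-55)] / 12900 = -0.0005426
∂h/∂y = [20·(-0.4) − 180·(+0.1)] / 12900 = -0.002016
|∇h| = √(-0.0005426² + -0.002016²) = 0.002088
Seepage velocity v = K·i/n = 0.18 × 0.002088 / 0.4 = 0.0009396 m/day.
t = 1000 / 0.0009396 = 1.064e+06 days = 2.91e+03 years.

2900 years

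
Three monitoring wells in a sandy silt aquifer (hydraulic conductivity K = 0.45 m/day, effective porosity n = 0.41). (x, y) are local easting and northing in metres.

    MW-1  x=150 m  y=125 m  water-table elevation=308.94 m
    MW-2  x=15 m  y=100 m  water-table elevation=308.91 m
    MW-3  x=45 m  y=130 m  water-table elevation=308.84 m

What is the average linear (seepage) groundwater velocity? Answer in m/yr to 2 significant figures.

Taking MW-1 as reference: MW-2−MW-1 = (-135, -25, -0.03); MW-3−MW-1 = (-105, 5, -0.10).
Determinant of the coordinate differences = (-135)·5 − (-105)·(-25) = -3300.
∂h/∂x = [(-0.03)·5 − (-0.10)·(-25)] / -3300 = +0.0008030
∂h/∂y = [(-135)·(-0.10) − (-105)·(-0.03)] / -3300 = -0.003136
|∇h| = √(0.0008030² + -0.003136²) = 0.003237
Seepage velocity v = K·i/n = 0.45 × 0.003237 / 0.41 = 0.003553 m/day = 1.298 m/yr.

1.3 m/yr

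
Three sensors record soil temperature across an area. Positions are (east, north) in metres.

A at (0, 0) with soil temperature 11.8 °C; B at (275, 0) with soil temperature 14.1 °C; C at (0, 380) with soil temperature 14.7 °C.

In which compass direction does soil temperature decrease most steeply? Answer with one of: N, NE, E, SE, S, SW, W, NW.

∂T/∂x = (14.1 − 11.8) / (275 − 0) = +0.008364
∂T/∂y = (14.7 − 11.8) / (380 − 0) = +0.007632
Steepest decrease is along −∇f = (-0.008364 E, -0.007632 N) → southwest.

SW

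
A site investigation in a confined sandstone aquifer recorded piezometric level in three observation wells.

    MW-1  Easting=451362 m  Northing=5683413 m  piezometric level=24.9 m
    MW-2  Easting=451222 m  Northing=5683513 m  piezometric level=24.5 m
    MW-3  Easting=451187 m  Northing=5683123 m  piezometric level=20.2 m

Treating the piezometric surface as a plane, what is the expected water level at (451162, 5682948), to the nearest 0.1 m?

With h = a·x + b·y + c and MW-1 as origin, the differences give:
  (-140)·a + 100·b = -0.4
  (-175)·a + (-290)·b = -4.7
Eliminate b (×(-290) and ×100, subtract): 58100·a = 586.00 → a = ∂h/∂x = +0.01009
Back-substitute: b = ∂h/∂y = +0.01012.
h(451162, 5682948) = 24.9 + (+0.01009)·(-200) + (+0.01012)·(-465) = 24.9 -2.017 -4.706 = 18.177 m.

18.2 m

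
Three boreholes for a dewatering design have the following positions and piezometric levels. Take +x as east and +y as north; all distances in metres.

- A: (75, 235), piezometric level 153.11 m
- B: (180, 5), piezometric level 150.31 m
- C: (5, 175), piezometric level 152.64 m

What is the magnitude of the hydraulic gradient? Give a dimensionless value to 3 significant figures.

0.0113

Taking A as reference: B−A = (105, -230, -2.80); C−A = (-70, -60, -0.47).
Determinant of the coordinate differences = 105·(-60) − (-70)·(-230) = -22400.
∂h/∂x = [(-2.80)·(-60) − (-0.47)·(-230)] / -22400 = -0.002674
∂h/∂y = [105·(-0.47) − (-70)·(-2.80)] / -22400 = +0.01095
|∇h| = √(-0.002674² + 0.01095²) = 0.01127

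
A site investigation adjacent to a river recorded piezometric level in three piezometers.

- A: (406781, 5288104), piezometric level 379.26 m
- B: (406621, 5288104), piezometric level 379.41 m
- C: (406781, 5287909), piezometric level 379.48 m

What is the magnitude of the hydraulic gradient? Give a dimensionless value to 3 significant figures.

∂h/∂x = (379.41 − 379.26) / (406621 − 406781) = -0.0009375
∂h/∂y = (379.48 − 379.26) / (5287909 − 5288104) = -0.001128
|∇h| = √(-0.0009375² + -0.001128²) = 0.001467

0.00147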